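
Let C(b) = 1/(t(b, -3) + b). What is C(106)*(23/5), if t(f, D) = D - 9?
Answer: 23/470 ≈ 0.048936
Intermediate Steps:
t(f, D) = -9 + D
C(b) = 1/(-12 + b) (C(b) = 1/((-9 - 3) + b) = 1/(-12 + b))
C(106)*(23/5) = (23/5)/(-12 + 106) = (23*(⅕))/94 = (1/94)*(23/5) = 23/470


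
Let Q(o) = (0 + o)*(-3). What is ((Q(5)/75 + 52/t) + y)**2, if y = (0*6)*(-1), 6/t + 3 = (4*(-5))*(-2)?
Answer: 23107249/225 ≈ 1.0270e+5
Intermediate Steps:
t = 6/37 (t = 6/(-3 + (4*(-5))*(-2)) = 6/(-3 - 20*(-2)) = 6/(-3 + 40) = 6/37 ≈ 0.16216)
Q(o) = -3*o (Q(o) = o*(-3) = -3*o)
y = 0 (y = 0*(-1) = 0)
((Q(5)/75 + 52/t) + y)**2 = ((-3*5/75 + 52/(6/37)) + 0)**2 = ((-15*1/75 + 52*(37/6)) + 0)**2 = ((-1/5 + 962/3) + 0)**2 = (4807/15 + 0)**2 = (4807/15)**2 = 23107249/225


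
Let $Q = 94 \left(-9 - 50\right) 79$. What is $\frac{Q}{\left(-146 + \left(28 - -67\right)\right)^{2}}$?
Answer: $- \frac{438134}{2601} \approx -168.45$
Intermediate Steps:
$Q = -438134$ ($Q = 94 \left(-9 - 50\right) 79 = 94 \left(-59\right) 79 = \left(-5546\right) 79 = -438134$)
$\frac{Q}{\left(-146 + \left(28 - -67\right)\right)^{2}} = - \frac{438134}{\left(-146 + \left(28 - -67\right)\right)^{2}} = - \frac{438134}{\left(-146 + \left(28 + 67\right)\right)^{2}} = - \frac{438134}{\left(-146 + 95\right)^{2}} = - \frac{438134}{\left(-51\right)^{2}} = - \frac{438134}{2601}$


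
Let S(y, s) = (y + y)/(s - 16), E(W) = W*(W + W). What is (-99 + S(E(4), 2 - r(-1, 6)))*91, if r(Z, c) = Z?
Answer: -9457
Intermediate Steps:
E(W) = 2*W² (E(W) = W*(2*W) = 2*W²)
S(y, s) = 2*y/(-16 + s) (S(y, s) = (2*y)/(-16 + s) = 2*y/(-16 + s))
(-99 + S(E(4), 2 - r(-1, 6)))*91 = (-99 + 2*(2*4²)/(-16 + (2 - 1*(-1))))*91 = (-99 + 2*(2*16)/(-16 + (2 + 1)))*91 = (-99 + 2*32/(-16 + 3))*91 = (-99 + 2*32/(-13))*91 = (-99 + 2*32*(-1/13))*91 = (-99 - 64/13)*91 = -1351/13*91 = -9457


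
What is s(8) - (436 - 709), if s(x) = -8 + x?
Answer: 273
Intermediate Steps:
s(8) - (436 - 709) = (-8 + 8) - (436 - 709) = 0 - 1*(-273) = 0 + 273 = 273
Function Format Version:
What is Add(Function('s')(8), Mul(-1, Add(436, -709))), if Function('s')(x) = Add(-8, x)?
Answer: 273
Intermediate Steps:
Add(Function('s')(8), Mul(-1, Add(436, -709))) = Add(Add(-8, 8), Mul(-1, Add(436, -709))) = Add(0, Mul(-1, -273)) = Add(0, 273) = 273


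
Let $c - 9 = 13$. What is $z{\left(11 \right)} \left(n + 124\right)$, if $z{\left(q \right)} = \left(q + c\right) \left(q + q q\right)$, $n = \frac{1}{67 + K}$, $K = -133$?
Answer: $540078$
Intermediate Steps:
$c = 22$ ($c = 9 + 13 = 22$)
$n = - \frac{1}{66}$ ($n = \frac{1}{67 - 133} = \frac{1}{-66} = - \frac{1}{66} \approx -0.015152$)
$z{\left(q \right)} = \left(22 + q\right) \left(q + q^{2}\right)$ ($z{\left(q \right)} = \left(q + 22\right) \left(q + q q\right) = \left(22 + q\right) \left(q + q^{2}\right)$)
$z{\left(11 \right)} \left(n + 124\right) = 11 \left(22 + 11^{2} + 23 \cdot 11\right) \left(- \frac{1}{66} + 124\right) = 11 \left(22 + 121 + 253\right) \frac{8183}{66} = 11 \cdot 396 \cdot \frac{8183}{66} = 4356 \cdot \frac{8183}{66} = 540078$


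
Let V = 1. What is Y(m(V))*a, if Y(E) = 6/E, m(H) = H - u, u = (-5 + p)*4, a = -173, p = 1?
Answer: -1038/17 ≈ -61.059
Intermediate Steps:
u = -16 (u = (-5 + 1)*4 = -4*4 = -16)
m(H) = 16 + H (m(H) = H - 1*(-16) = H + 16 = 16 + H)
Y(m(V))*a = (6/(16 + 1))*(-173) = (6/17)*(-173) = -1038/17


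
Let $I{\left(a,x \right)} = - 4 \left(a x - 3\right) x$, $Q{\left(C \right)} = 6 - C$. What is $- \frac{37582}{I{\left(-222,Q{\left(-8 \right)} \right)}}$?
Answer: $- \frac{18791}{87108} \approx -0.21572$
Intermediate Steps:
$I{\left(a,x \right)} = x \left(12 - 4 a x\right)$ ($I{\left(a,x \right)} = - 4 \left(-3 + a x\right) x = \left(12 - 4 a x\right) x = x \left(12 - 4 a x\right)$)
$- \frac{37582}{I{\left(-222,Q{\left(-8 \right)} \right)}} = - \frac{37582}{4 \left(6 - -8\right) \left(3 - - 222 \left(6 - -8\right)\right)} = - \frac{37582}{4 \left(6 + 8\right) \left(3 - - 222 \left(6 + 8\right)\right)} = - \frac{37582}{4 \cdot 14 \left(3 - \left(-222\right) 14\right)} = - \frac{37582}{4 \cdot 14 \left(3 + 3108\right)} = - \frac{37582}{4 \cdot 14 \cdot 3111} = - \frac{37582}{174216} = \left(-37582\right) \frac{1}{174216} = - \frac{18791}{87108}$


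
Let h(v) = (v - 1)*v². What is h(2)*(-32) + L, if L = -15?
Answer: -143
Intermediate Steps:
h(v) = v²*(-1 + v) (h(v) = (-1 + v)*v² = v²*(-1 + v))
h(2)*(-32) + L = (2²*(-1 + 2))*(-32) - 15 = (4*1)*(-32) - 15 = 4*(-32) - 15 = -128 - 15 = -143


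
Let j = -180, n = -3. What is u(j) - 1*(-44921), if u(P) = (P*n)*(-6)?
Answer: 41681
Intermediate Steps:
u(P) = 18*P (u(P) = (P*(-3))*(-6) = -3*P*(-6) = 18*P)
u(j) - 1*(-44921) = 18*(-180) - 1*(-44921) = -3240 + 44921 = 41681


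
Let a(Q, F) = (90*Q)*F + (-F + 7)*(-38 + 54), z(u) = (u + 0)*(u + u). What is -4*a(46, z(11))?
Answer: -3992480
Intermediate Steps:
z(u) = 2*u² (z(u) = u*(2*u) = 2*u²)
a(Q, F) = 112 - 16*F + 90*F*Q (a(Q, F) = 90*F*Q + (7 - F)*16 = 90*F*Q + (112 - 16*F) = 112 - 16*F + 90*F*Q)
-4*a(46, z(11)) = -4*(112 - 32*11² + 90*(2*11²)*46) = -4*(112 - 32*121 + 90*(2*121)*46) = -4*(112 - 16*242 + 90*242*46) = -4*(112 - 3872 + 1001880) = -4*998120 = -3992480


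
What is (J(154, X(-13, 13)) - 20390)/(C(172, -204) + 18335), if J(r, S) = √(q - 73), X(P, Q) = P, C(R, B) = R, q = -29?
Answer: -20390/18507 + I*√102/18507 ≈ -1.1017 + 0.00054571*I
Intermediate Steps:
J(r, S) = I*√102 (J(r, S) = √(-29 - 73) = √(-102) = I*√102)
(J(154, X(-13, 13)) - 20390)/(C(172, -204) + 18335) = (I*√102 - 20390)/(172 + 18335) = (-20390 + I*√102)/18507 = (-20390 + I*√102)*(1/18507) = -20390/18507 + I*√102/18507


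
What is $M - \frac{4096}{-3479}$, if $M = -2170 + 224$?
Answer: $- \frac{6766038}{3479} \approx -1944.8$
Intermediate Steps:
$M = -1946$
$M - \frac{4096}{-3479} = -1946 - \frac{4096}{-3479} = -1946 - 4096 \left(- \frac{1}{3479}\right) = -1946 - - \frac{4096}{3479} = -1946 + \frac{4096}{3479} = - \frac{6766038}{3479}$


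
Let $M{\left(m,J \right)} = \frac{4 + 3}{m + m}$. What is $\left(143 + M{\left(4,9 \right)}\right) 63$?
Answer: $\frac{72513}{8} \approx 9064.1$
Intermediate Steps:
$M{\left(m,J \right)} = \frac{7}{2 m}$
$\left(143 + M{\left(4,9 \right)}\right) 63 = \left(143 + \frac{7}{2 \cdot 4}\right) 63 = \left(143 + \frac{7}{2} \cdot \frac{1}{4}\right) 63 = \left(143 + \frac{7}{8}\right) 63 = \frac{1151}{8} \cdot 63 = \frac{72513}{8}$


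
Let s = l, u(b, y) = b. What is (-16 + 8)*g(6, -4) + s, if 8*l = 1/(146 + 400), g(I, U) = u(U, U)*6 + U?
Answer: 978433/4368 ≈ 224.00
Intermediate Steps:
g(I, U) = 7*U (g(I, U) = U*6 + U = 6*U + U = 7*U)
l = 1/4368 (l = 1/(8*(146 + 400)) = (⅛)/546 = (⅛)*(1/546) = 1/4368 ≈ 0.00022894)
s = 1/4368 ≈ 0.00022894
(-16 + 8)*g(6, -4) + s = (-16 + 8)*(7*(-4)) + 1/4368 = -8*(-28) + 1/4368 = 224 + 1/4368 = 978433/4368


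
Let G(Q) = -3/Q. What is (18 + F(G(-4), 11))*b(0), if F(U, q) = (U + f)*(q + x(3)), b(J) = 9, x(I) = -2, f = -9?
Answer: -2025/4 ≈ -506.25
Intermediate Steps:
F(U, q) = (-9 + U)*(-2 + q) (F(U, q) = (U - 9)*(q - 2) = (-9 + U)*(-2 + q))
(18 + F(G(-4), 11))*b(0) = (18 + (18 - 9*11 - (-6)/(-4) - 3/(-4)*11))*9 = (18 + (18 - 99 - (-6)*(-1)/4 - 3*(-¼)*11))*9 = (18 + (18 - 99 - 2*¾ + (¾)*11))*9 = (18 + (18 - 99 - 3/2 + 33/4))*9 = (18 - 297/4)*9 = -225/4*9 = -2025/4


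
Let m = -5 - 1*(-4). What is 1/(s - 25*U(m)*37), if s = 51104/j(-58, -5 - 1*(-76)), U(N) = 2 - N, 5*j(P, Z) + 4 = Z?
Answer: 67/69595 ≈ 0.00096271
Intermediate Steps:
j(P, Z) = -⅘ + Z/5
m = -1 (m = -5 + 4 = -1)
s = 255520/67 (s = 51104/(-⅘ + (-5 - 1*(-76))/5) = 51104/(-⅘ + (-5 + 76)/5) = 51104/(-⅘ + (⅕)*71) = 51104/(-⅘ + 71/5) = 51104/(67/5) = 51104*(5/67) = 255520/67 ≈ 3813.7)
1/(s - 25*U(m)*37) = 1/(255520/67 - 25*(2 - 1*(-1))*37) = 1/(255520/67 - 25*(2 + 1)*37) = 1/(255520/67 - 25*3*37) = 1/(255520/67 - 75*37) = 1/(255520/67 - 2775) = 1/(69595/67) = 67/69595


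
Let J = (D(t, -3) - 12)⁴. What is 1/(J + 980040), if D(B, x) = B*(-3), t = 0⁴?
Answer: 1/1000776 ≈ 9.9923e-7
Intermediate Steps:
t = 0
D(B, x) = -3*B
J = 20736 (J = (-3*0 - 12)⁴ = (0 - 12)⁴ = (-12)⁴ = 20736)
1/(J + 980040) = 1/(20736 + 980040) = 1/1000776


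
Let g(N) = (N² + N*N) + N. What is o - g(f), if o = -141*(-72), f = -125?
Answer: -20973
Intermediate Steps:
o = 10152
g(N) = N + 2*N² (g(N) = (N² + N²) + N = 2*N² + N = N + 2*N²)
o - g(f) = 10152 - (-125)*(1 + 2*(-125)) = 10152 - (-125)*(1 - 250) = 10152 - (-125)*(-249) = 10152 - 1*31125 = 10152 - 31125 = -20973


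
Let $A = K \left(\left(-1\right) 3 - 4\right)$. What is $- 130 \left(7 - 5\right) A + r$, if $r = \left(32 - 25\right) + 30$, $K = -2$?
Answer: $-3603$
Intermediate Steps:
$A = 14$ ($A = - 2 \left(\left(-1\right) 3 - 4\right) = - 2 \left(-3 - 4\right) = \left(-2\right) \left(-7\right) = 14$)
$r = 37$ ($r = 7 + 30 = 37$)
$- 130 \left(7 - 5\right) A + r = - 130 \left(7 - 5\right) 14 + 37 = - 130 \cdot 2 \cdot 14 + 37 = \left(-130\right) 28 + 37 = -3640 + 37 = -3603$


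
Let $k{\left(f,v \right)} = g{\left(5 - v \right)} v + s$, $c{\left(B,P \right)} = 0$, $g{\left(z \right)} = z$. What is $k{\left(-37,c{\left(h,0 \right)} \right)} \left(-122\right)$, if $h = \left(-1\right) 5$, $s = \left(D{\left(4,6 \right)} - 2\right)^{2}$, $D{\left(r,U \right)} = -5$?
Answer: $-5978$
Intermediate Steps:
$s = 49$ ($s = \left(-5 - 2\right)^{2} = \left(-7\right)^{2} = 49$)
$h = -5$
$k{\left(f,v \right)} = 49 + v \left(5 - v\right)$ ($k{\left(f,v \right)} = \left(5 - v\right) v + 49 = v \left(5 - v\right) + 49 = 49 + v \left(5 - v\right)$)
$k{\left(-37,c{\left(h,0 \right)} \right)} \left(-122\right) = \left(49 - 0 \left(-5 + 0\right)\right) \left(-122\right) = \left(49 - 0 \left(-5\right)\right) \left(-122\right) = \left(49 + 0\right) \left(-122\right) = 49 \left(-122\right) = -5978$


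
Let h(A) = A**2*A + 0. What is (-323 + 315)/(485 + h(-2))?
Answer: -8/477 ≈ -0.016771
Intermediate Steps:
h(A) = A**3 (h(A) = A**3 + 0 = A**3)
(-323 + 315)/(485 + h(-2)) = (-323 + 315)/(485 + (-2)**3) = -8/(485 - 8) = -8/477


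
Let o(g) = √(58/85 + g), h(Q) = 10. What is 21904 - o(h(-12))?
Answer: 21904 - 2*√19295/85 ≈ 21901.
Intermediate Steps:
o(g) = √(58/85 + g) (o(g) = √(58*(1/85) + g) = √(58/85 + g))
21904 - o(h(-12)) = 21904 - √(4930 + 7225*10)/85 = 21904 - √(4930 + 72250)/85 = 21904 - √77180/85 = 21904 - 2*√19295/85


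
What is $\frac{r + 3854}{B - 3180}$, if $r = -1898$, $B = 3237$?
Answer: $\frac{652}{19} \approx 34.316$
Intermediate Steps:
$\frac{r + 3854}{B - 3180} = \frac{-1898 + 3854}{3237 - 3180} = \frac{1956}{57} = 1956 \cdot \frac{1}{57} = \frac{652}{19}$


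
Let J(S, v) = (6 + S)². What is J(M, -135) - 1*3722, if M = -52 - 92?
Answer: 15322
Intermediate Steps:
M = -144
J(M, -135) - 1*3722 = (6 - 144)² - 1*3722 = (-138)² - 3722 = 19044 - 3722 = 15322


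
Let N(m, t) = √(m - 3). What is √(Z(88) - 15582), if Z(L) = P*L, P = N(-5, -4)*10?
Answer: √(-15582 + 1760*I*√2) ≈ 9.9383 + 125.22*I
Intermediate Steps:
N(m, t) = √(-3 + m)
P = 20*I*√2 (P = √(-3 - 5)*10 = √(-8)*10 = (2*I*√2)*10 = 20*I*√2 ≈ 28.284*I)
Z(L) = 20*I*L*√2 (Z(L) = (20*I*√2)*L = 20*I*L*√2)
√(Z(88) - 15582) = √(20*I*88*√2 - 15582) = √(1760*I*√2 - 15582) = √(-15582 + 1760*I*√2)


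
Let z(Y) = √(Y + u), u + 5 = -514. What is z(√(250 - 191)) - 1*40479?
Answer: -40479 + I*√(519 - √59) ≈ -40479.0 + 22.612*I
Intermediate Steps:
u = -519 (u = -5 - 514 = -519)
z(Y) = √(-519 + Y) (z(Y) = √(Y - 519) = √(-519 + Y))
z(√(250 - 191)) - 1*40479 = √(-519 + √(250 - 191)) - 1*40479 = √(-519 + √59) - 40479 = -40479 + √(-519 + √59)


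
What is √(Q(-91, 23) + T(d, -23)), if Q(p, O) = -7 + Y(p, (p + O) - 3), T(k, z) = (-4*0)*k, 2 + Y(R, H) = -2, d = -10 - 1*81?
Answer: I*√11 ≈ 3.3166*I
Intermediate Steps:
d = -91 (d = -10 - 81 = -91)
Y(R, H) = -4 (Y(R, H) = -2 - 2 = -4)
T(k, z) = 0 (T(k, z) = 0*k = 0)
Q(p, O) = -11 (Q(p, O) = -7 - 4 = -11)
√(Q(-91, 23) + T(d, -23)) = √(-11 + 0) = √(-11) = I*√11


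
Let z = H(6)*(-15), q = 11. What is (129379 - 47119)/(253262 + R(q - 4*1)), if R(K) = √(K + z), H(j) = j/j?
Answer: 1736111010/5345136721 - 13710*I*√2/5345136721 ≈ 0.3248 - 3.6274e-6*I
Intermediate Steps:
H(j) = 1
z = -15 (z = 1*(-15) = -15)
R(K) = √(-15 + K) (R(K) = √(K - 15) = √(-15 + K))
(129379 - 47119)/(253262 + R(q - 4*1)) = (129379 - 47119)/(253262 + √(-15 + (11 - 4*1))) = 82260/(253262 + √(-15 + (11 - 4))) = 82260/(253262 + √(-15 + 7)) = 82260/(253262 + √(-8)) = 82260/(253262 + 2*I*√2)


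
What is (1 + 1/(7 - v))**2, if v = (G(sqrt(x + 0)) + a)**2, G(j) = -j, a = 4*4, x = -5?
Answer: (15552*sqrt(5) + 53929*I)/(16*(976*sqrt(5) + 3401*I)) ≈ 0.99247 - 0.002205*I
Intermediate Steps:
a = 16
v = (16 - I*sqrt(5))**2 (v = (-sqrt(-5 + 0) + 16)**2 = (-sqrt(-5) + 16)**2 = (-I*sqrt(5) + 16)**2 = (16 - I*sqrt(5))**2 ≈ 251.0 - 71.554*I)
(1 + 1/(7 - v))**2 = (1 + 1/(7 - (16 - I*sqrt(5))**2))**2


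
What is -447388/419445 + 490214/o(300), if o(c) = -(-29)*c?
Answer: 6724184521/121639050 ≈ 55.280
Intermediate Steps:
o(c) = 29*c
-447388/419445 + 490214/o(300) = -447388/419445 + 490214/((29*300)) = -447388*1/419445 + 490214/8700 = -447388/419445 + 490214*(1/8700) = -447388/419445 + 245107/4350 = 6724184521/121639050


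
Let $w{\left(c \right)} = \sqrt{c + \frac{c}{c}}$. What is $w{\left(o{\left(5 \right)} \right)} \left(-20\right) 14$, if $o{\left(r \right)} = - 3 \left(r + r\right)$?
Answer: $- 280 i \sqrt{29} \approx - 1507.8 i$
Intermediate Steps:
$o{\left(r \right)} = - 6 r$ ($o{\left(r \right)} = - 3 \cdot 2 r = - 6 r$)
$w{\left(c \right)} = \sqrt{1 + c}$ ($w{\left(c \right)} = \sqrt{c + 1} = \sqrt{1 + c}$)
$w{\left(o{\left(5 \right)} \right)} \left(-20\right) 14 = \sqrt{1 - 30} \left(-20\right) 14 = \sqrt{-29} \left(-20\right) 14 = i \sqrt{29} \left(-20\right) 14 = - 20 i \sqrt{29} \cdot 14 = - 280 i \sqrt{29}$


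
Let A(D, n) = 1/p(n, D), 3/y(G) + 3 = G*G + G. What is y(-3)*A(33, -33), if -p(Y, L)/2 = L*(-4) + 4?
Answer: 1/256 ≈ 0.0039063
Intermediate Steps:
p(Y, L) = -8 + 8*L (p(Y, L) = -2*(L*(-4) + 4) = -2*(-4*L + 4) = -2*(4 - 4*L) = -8 + 8*L)
y(G) = 3/(-3 + G + G**2) (y(G) = 3/(-3 + (G*G + G)) = 3/(-3 + (G**2 + G)) = 3/(-3 + (G + G**2)) = 3/(-3 + G + G**2))
A(D, n) = 1/(-8 + 8*D)
y(-3)*A(33, -33) = (3/(-3 - 3 + (-3)**2))*(1/(8*(-1 + 33))) = (3/(-3 - 3 + 9))*((1/8)/32) = (3/3)*((1/8)*(1/32)) = (3*(1/3))*(1/256) = 1*(1/256) = 1/256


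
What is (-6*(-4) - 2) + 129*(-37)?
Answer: -4751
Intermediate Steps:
(-6*(-4) - 2) + 129*(-37) = (24 - 2) - 4773 = 22 - 4773 = -4751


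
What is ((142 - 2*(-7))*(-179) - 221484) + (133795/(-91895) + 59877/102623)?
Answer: -470412098854210/1886108117 ≈ -2.4941e+5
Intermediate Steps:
((142 - 2*(-7))*(-179) - 221484) + (133795/(-91895) + 59877/102623) = ((142 + 14)*(-179) - 221484) + (133795*(-1/91895) + 59877*(1/102623)) = (156*(-179) - 221484) + (-26759/18379 + 59877/102623) = (-27924 - 221484) - 1645609474/1886108117 = -249408 - 1645609474/1886108117 = -470412098854210/1886108117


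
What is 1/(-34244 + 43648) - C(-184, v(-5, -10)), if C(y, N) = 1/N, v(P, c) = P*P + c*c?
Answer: -9279/1175500 ≈ -0.0078937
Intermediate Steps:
v(P, c) = P**2 + c**2
1/(-34244 + 43648) - C(-184, v(-5, -10)) = 1/(-34244 + 43648) - 1/((-5)**2 + (-10)**2) = 1/9404 - 1/(25 + 100) = 1/9404 - 1/125 = -9279/1175500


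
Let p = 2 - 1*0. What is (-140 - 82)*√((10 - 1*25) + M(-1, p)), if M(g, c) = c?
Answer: -222*I*√13 ≈ -800.43*I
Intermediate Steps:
p = 2 (p = 2 + 0 = 2)
(-140 - 82)*√((10 - 1*25) + M(-1, p)) = (-140 - 82)*√((10 - 1*25) + 2) = -222*√((10 - 25) + 2) = -222*√(-15 + 2) = -222*I*√13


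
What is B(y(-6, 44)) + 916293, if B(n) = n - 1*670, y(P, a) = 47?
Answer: 915670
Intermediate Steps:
B(n) = -670 + n (B(n) = n - 670 = -670 + n)
B(y(-6, 44)) + 916293 = (-670 + 47) + 916293 = -623 + 916293 = 915670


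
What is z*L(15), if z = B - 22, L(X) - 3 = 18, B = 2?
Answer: -420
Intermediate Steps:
L(X) = 21 (L(X) = 3 + 18 = 21)
z = -20 (z = 2 - 22 = -20)
z*L(15) = -20*21 = -420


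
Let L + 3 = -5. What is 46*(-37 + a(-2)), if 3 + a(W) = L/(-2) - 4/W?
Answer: -1564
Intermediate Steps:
L = -8 (L = -3 - 5 = -8)
a(W) = 1 - 4/W (a(W) = -3 + (-8/(-2) - 4/W) = -3 + (-8*(-1/2) - 4/W) = -3 + (4 - 4/W) = 1 - 4/W)
46*(-37 + a(-2)) = 46*(-37 + (-4 - 2)/(-2)) = 46*(-37 - 1/2*(-6)) = 46*(-37 + 3) = 46*(-34) = -1564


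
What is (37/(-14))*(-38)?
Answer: 703/7 ≈ 100.43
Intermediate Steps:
(37/(-14))*(-38) = -1/14*37*(-38) = -37/14*(-38) = 703/7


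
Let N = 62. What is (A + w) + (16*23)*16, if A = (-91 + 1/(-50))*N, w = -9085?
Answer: -221006/25 ≈ -8840.2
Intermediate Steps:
A = -141081/25 (A = (-91 + 1/(-50))*62 = (-91 - 1/50)*62 = -4551/50*62 = -141081/25 ≈ -5643.2)
(A + w) + (16*23)*16 = (-141081/25 - 9085) + (16*23)*16 = -368206/25 + 368*16 = -368206/25 + 5888 = -221006/25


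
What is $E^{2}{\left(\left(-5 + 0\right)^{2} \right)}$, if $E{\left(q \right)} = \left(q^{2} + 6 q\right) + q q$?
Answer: $1960000$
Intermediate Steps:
$E{\left(q \right)} = 2 q^{2} + 6 q$ ($E{\left(q \right)} = \left(q^{2} + 6 q\right) + q^{2} = 2 q^{2} + 6 q$)
$E^{2}{\left(\left(-5 + 0\right)^{2} \right)} = \left(2 \left(-5 + 0\right)^{2} \left(3 + \left(-5 + 0\right)^{2}\right)\right)^{2} = \left(2 \left(-5\right)^{2} \left(3 + \left(-5\right)^{2}\right)\right)^{2} = \left(2 \cdot 25 \left(3 + 25\right)\right)^{2} = \left(2 \cdot 25 \cdot 28\right)^{2} = 1400^{2} = 1960000$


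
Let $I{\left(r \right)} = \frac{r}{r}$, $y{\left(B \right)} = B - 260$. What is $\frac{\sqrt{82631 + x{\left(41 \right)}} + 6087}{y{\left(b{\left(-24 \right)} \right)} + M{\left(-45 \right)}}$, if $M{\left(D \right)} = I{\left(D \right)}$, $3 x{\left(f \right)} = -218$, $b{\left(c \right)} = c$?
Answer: $- \frac{6087}{283} - \frac{5 \sqrt{29721}}{849} \approx -22.524$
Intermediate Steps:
$y{\left(B \right)} = -260 + B$
$x{\left(f \right)} = - \frac{218}{3}$ ($x{\left(f \right)} = \frac{1}{3} \left(-218\right) = - \frac{218}{3}$)
$I{\left(r \right)} = 1$
$M{\left(D \right)} = 1$
$\frac{\sqrt{82631 + x{\left(41 \right)}} + 6087}{y{\left(b{\left(-24 \right)} \right)} + M{\left(-45 \right)}} = \frac{\sqrt{82631 - \frac{218}{3}} + 6087}{\left(-260 - 24\right) + 1} = \frac{\sqrt{\frac{247675}{3}} + 6087}{-284 + 1} = \frac{\frac{5 \sqrt{29721}}{3} + 6087}{-283} = \left(6087 + \frac{5 \sqrt{29721}}{3}\right) \left(- \frac{1}{283}\right) = - \frac{6087}{283} - \frac{5 \sqrt{29721}}{849}$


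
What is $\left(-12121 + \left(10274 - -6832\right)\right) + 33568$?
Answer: $38553$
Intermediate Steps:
$\left(-12121 + \left(10274 - -6832\right)\right) + 33568 = \left(-12121 + \left(10274 + 6832\right)\right) + 33568 = \left(-12121 + 17106\right) + 33568 = 4985 + 33568 = 38553$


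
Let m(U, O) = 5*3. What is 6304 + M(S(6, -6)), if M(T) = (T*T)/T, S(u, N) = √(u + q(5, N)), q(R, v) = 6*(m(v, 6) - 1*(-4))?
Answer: 6304 + 2*√30 ≈ 6315.0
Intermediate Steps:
m(U, O) = 15
q(R, v) = 114 (q(R, v) = 6*(15 - 1*(-4)) = 6*(15 + 4) = 6*19 = 114)
S(u, N) = √(114 + u) (S(u, N) = √(u + 114) = √(114 + u))
M(T) = T (M(T) = T²/T = T)
6304 + M(S(6, -6)) = 6304 + √(114 + 6) = 6304 + √120 = 6304 + 2*√30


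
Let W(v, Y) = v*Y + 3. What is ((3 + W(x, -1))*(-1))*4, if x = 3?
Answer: -12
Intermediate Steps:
W(v, Y) = 3 + Y*v (W(v, Y) = Y*v + 3 = 3 + Y*v)
((3 + W(x, -1))*(-1))*4 = ((3 + (3 - 1*3))*(-1))*4 = ((3 + (3 - 3))*(-1))*4 = ((3 + 0)*(-1))*4 = (3*(-1))*4 = -3*4 = -12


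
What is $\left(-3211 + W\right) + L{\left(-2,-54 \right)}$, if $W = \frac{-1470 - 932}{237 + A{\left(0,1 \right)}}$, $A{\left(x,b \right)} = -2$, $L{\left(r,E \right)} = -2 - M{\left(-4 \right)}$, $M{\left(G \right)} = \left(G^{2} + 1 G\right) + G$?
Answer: $- \frac{759337}{235} \approx -3231.2$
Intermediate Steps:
$M{\left(G \right)} = G^{2} + 2 G$ ($M{\left(G \right)} = \left(G^{2} + G\right) + G = \left(G + G^{2}\right) + G = G^{2} + 2 G$)
$L{\left(r,E \right)} = -10$ ($L{\left(r,E \right)} = -2 - - 4 \left(2 - 4\right) = -2 - \left(-4\right) \left(-2\right) = -2 - 8 = -10$)
$W = - \frac{2402}{235}$ ($W = \frac{-1470 - 932}{237 - 2} = - \frac{2402}{235} \approx -10.221$)
$\left(-3211 + W\right) + L{\left(-2,-54 \right)} = \left(-3211 - \frac{2402}{235}\right) - 10 = - \frac{756987}{235} - 10 = - \frac{759337}{235}$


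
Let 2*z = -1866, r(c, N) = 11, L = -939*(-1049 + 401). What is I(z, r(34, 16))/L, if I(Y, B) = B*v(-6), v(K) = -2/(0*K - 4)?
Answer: 11/1216944 ≈ 9.0390e-6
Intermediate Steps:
L = 608472 (L = -939*(-648) = 608472)
v(K) = ½ (v(K) = -2/(0 - 4) = -2/(-4) = -2*(-¼) = ½)
z = -933 (z = (½)*(-1866) = -933)
I(Y, B) = B/2 (I(Y, B) = B*(½) = B/2)
I(z, r(34, 16))/L = ((½)*11)/608472 = (11/2)*(1/608472) = 11/1216944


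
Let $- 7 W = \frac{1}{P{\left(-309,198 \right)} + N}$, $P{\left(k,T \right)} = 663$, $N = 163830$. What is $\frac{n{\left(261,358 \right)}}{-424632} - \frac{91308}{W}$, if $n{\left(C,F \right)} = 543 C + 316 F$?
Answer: $\frac{44644402059495005}{424632} \approx 1.0514 \cdot 10^{11}$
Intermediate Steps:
$n{\left(C,F \right)} = 316 F + 543 C$
$W = - \frac{1}{1151451}$ ($W = - \frac{1}{7 \left(663 + 163830\right)} = - \frac{1}{7 \cdot 164493} = \left(- \frac{1}{7}\right) \frac{1}{164493} = - \frac{1}{1151451} \approx -8.6847 \cdot 10^{-7}$)
$\frac{n{\left(261,358 \right)}}{-424632} - \frac{91308}{W} = \frac{316 \cdot 358 + 543 \cdot 261}{-424632} - \frac{91308}{- \frac{1}{1151451}} = \left(113128 + 141723\right) \left(- \frac{1}{424632}\right) - -105136687908 = 254851 \left(- \frac{1}{424632}\right) + 105136687908 = - \frac{254851}{424632} + 105136687908 = \frac{44644402059495005}{424632}$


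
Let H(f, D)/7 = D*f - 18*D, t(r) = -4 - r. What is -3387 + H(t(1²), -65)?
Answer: 7078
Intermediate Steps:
H(f, D) = -126*D + 7*D*f (H(f, D) = 7*(D*f - 18*D) = 7*(-18*D + D*f) = -126*D + 7*D*f)
-3387 + H(t(1²), -65) = -3387 + 7*(-65)*(-18 + (-4 - 1*1²)) = -3387 + 7*(-65)*(-18 + (-4 - 1*1)) = -3387 + 7*(-65)*(-18 + (-4 - 1)) = -3387 + 7*(-65)*(-18 - 5) = -3387 + 7*(-65)*(-23) = -3387 + 10465 = 7078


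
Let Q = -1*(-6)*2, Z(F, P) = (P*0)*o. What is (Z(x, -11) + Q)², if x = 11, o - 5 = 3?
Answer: 144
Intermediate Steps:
o = 8 (o = 5 + 3 = 8)
Z(F, P) = 0 (Z(F, P) = (P*0)*8 = 0*8 = 0)
Q = 12 (Q = 6*2 = 12)
(Z(x, -11) + Q)² = (0 + 12)² = 12² = 144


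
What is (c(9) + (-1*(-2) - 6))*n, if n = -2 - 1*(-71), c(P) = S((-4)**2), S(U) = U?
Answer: 828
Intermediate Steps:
c(P) = 16 (c(P) = (-4)**2 = 16)
n = 69 (n = -2 + 71 = 69)
(c(9) + (-1*(-2) - 6))*n = (16 + (-1*(-2) - 6))*69 = (16 + (2 - 6))*69 = (16 - 4)*69 = 12*69 = 828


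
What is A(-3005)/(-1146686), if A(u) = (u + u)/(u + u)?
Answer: -1/1146686 ≈ -8.7208e-7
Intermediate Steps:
A(u) = 1 (A(u) = (2*u)/((2*u)) = (2*u)*(1/(2*u)) = 1)
A(-3005)/(-1146686) = 1/(-1146686) = 1*(-1/1146686) = -1/1146686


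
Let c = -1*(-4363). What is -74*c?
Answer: -322862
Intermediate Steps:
c = 4363
-74*c = -74*4363 = -322862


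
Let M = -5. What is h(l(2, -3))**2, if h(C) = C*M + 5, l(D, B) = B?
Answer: 400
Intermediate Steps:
h(C) = 5 - 5*C (h(C) = C*(-5) + 5 = -5*C + 5 = 5 - 5*C)
h(l(2, -3))**2 = (5 - 5*(-3))**2 = (5 + 15)**2 = 20**2 = 400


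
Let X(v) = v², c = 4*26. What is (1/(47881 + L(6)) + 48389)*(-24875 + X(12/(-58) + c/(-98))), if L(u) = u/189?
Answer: -7331179696182967176868/6091050572705 ≈ -1.2036e+9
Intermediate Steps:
L(u) = u/189 (L(u) = u*(1/189) = u/189)
c = 104
(1/(47881 + L(6)) + 48389)*(-24875 + X(12/(-58) + c/(-98))) = (1/(47881 + (1/189)*6) + 48389)*(-24875 + (12/(-58) + 104/(-98))²) = (1/(47881 + 2/63) + 48389)*(-24875 + (12*(-1/58) + 104*(-1/98))²) = (1/(3016505/63) + 48389)*(-24875 + (-6/29 - 52/49)²) = (63/3016505 + 48389)*(-24875 + (-1802/1421)²) = 145965660508*(-24875 + 3247204/2019241)/3016505 = (145965660508/3016505)*(-50225372671/2019241) = -7331179696182967176868/6091050572705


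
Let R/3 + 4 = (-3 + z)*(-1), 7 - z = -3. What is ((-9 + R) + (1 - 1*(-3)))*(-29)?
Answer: 1102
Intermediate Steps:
z = 10 (z = 7 - 1*(-3) = 7 + 3 = 10)
R = -33 (R = -12 + 3*((-3 + 10)*(-1)) = -12 + 3*(7*(-1)) = -12 + 3*(-7) = -12 - 21 = -33)
((-9 + R) + (1 - 1*(-3)))*(-29) = ((-9 - 33) + (1 - 1*(-3)))*(-29) = (-42 + (1 + 3))*(-29) = (-42 + 4)*(-29) = -38*(-29) = 1102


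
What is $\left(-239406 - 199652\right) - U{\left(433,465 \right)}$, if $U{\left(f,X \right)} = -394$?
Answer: $-438664$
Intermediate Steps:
$\left(-239406 - 199652\right) - U{\left(433,465 \right)} = \left(-239406 - 199652\right) - -394 = -439058 + 394 = -438664$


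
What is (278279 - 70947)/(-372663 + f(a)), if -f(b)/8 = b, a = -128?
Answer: -207332/371639 ≈ -0.55789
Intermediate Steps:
f(b) = -8*b
(278279 - 70947)/(-372663 + f(a)) = (278279 - 70947)/(-372663 - 8*(-128)) = 207332/(-372663 + 1024) = 207332/(-371639) = 207332*(-1/371639) = -207332/371639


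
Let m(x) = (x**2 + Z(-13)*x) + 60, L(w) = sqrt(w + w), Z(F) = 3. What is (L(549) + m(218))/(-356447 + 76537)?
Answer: -24119/139955 - 3*sqrt(122)/279910 ≈ -0.17245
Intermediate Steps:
L(w) = sqrt(2)*sqrt(w) (L(w) = sqrt(2*w) = sqrt(2)*sqrt(w))
m(x) = 60 + x**2 + 3*x (m(x) = (x**2 + 3*x) + 60 = 60 + x**2 + 3*x)
(L(549) + m(218))/(-356447 + 76537) = (sqrt(2)*sqrt(549) + (60 + 218**2 + 3*218))/(-356447 + 76537) = (sqrt(2)*(3*sqrt(61)) + (60 + 47524 + 654))/(-279910) = (3*sqrt(122) + 48238)*(-1/279910) = (48238 + 3*sqrt(122))*(-1/279910) = -24119/139955 - 3*sqrt(122)/279910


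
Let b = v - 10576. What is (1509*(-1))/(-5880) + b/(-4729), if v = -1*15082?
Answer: 52668367/9268840 ≈ 5.6823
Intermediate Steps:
v = -15082
b = -25658 (b = -15082 - 10576 = -25658)
(1509*(-1))/(-5880) + b/(-4729) = (1509*(-1))/(-5880) - 25658/(-4729) = -1509*(-1/5880) - 25658*(-1/4729) = 503/1960 + 25658/4729 = 52668367/9268840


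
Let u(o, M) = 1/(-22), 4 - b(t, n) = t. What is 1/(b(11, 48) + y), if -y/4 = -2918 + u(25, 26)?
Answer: 11/128317 ≈ 8.5725e-5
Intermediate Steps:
b(t, n) = 4 - t
u(o, M) = -1/22
y = 128394/11 (y = -4*(-2918 - 1/22) = -4*(-64197/22) = 128394/11 ≈ 11672.)
1/(b(11, 48) + y) = 1/((4 - 1*11) + 128394/11) = 1/((4 - 11) + 128394/11) = 1/(-7 + 128394/11) = 1/(128317/11) = 11/128317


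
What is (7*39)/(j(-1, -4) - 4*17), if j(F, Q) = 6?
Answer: -273/62 ≈ -4.4032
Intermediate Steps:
(7*39)/(j(-1, -4) - 4*17) = (7*39)/(6 - 4*17) = 273/(6 - 68) = 273/(-62) = 273*(-1/62) = -273/62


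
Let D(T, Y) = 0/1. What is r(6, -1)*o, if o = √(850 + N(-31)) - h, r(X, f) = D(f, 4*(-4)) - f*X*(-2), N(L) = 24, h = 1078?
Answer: 12936 - 12*√874 ≈ 12581.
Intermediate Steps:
D(T, Y) = 0 (D(T, Y) = 0*1 = 0)
r(X, f) = 2*X*f (r(X, f) = 0 - f*X*(-2) = 0 - X*f*(-2) = 0 - (-2)*X*f = 0 + 2*X*f = 2*X*f)
o = -1078 + √874 (o = √(850 + 24) - 1*1078 = √874 - 1078 = -1078 + √874 ≈ -1048.4)
r(6, -1)*o = (2*6*(-1))*(-1078 + √874) = -12*(-1078 + √874) = 12936 - 12*√874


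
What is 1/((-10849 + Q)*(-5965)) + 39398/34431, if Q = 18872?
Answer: 1885477734179/1647771081045 ≈ 1.1443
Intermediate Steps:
1/((-10849 + Q)*(-5965)) + 39398/34431 = 1/((-10849 + 18872)*(-5965)) + 39398/34431 = -1/5965/8023 + 39398*(1/34431) = (1/8023)*(-1/5965) + 39398/34431 = -1/47857195 + 39398/34431 = 1885477734179/1647771081045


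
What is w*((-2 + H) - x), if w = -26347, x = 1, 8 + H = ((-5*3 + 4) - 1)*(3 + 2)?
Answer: 1870637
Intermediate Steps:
H = -68 (H = -8 + ((-5*3 + 4) - 1)*(3 + 2) = -8 + ((-15 + 4) - 1)*5 = -8 + (-11 - 1)*5 = -8 - 12*5 = -8 - 60 = -68)
w*((-2 + H) - x) = -26347*((-2 - 68) - 1*1) = -26347*(-70 - 1) = -26347*(-71) = 1870637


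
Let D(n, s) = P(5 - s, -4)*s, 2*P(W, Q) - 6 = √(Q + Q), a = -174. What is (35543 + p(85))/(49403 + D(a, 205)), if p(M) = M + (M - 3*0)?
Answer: 893146417/1250942187 - 7321165*I*√2/2501884374 ≈ 0.71398 - 0.0041384*I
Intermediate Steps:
P(W, Q) = 3 + √2*√Q/2 (P(W, Q) = 3 + √(Q + Q)/2 = 3 + √(2*Q)/2 = 3 + (√2*√Q)/2 = 3 + √2*√Q/2)
D(n, s) = s*(3 + I*√2) (D(n, s) = (3 + √2*√(-4)/2)*s = (3 + √2*(2*I)/2)*s = (3 + I*√2)*s = s*(3 + I*√2))
p(M) = 2*M (p(M) = M + (M + 0) = M + M = 2*M)
(35543 + p(85))/(49403 + D(a, 205)) = (35543 + 2*85)/(49403 + 205*(3 + I*√2)) = (35543 + 170)/(49403 + (615 + 205*I*√2)) = 35713/(50018 + 205*I*√2)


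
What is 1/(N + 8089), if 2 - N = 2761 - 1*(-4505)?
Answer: 1/825 ≈ 0.0012121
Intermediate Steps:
N = -7264 (N = 2 - (2761 - 1*(-4505)) = 2 - (2761 + 4505) = 2 - 1*7266 = 2 - 7266 = -7264)
1/(N + 8089) = 1/(-7264 + 8089) = 1/825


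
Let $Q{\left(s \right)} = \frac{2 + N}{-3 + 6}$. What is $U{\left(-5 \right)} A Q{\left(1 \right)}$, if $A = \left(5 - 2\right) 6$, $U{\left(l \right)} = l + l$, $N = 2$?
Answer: $-240$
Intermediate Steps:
$Q{\left(s \right)} = \frac{4}{3}$ ($Q{\left(s \right)} = \frac{2 + 2}{-3 + 6} = \frac{4}{3}$)
$U{\left(l \right)} = 2 l$
$A = 18$ ($A = 3 \cdot 6 = 18$)
$U{\left(-5 \right)} A Q{\left(1 \right)} = 2 \left(-5\right) 18 \cdot \frac{4}{3} = \left(-10\right) 18 \cdot \frac{4}{3} = \left(-180\right) \frac{4}{3} = -240$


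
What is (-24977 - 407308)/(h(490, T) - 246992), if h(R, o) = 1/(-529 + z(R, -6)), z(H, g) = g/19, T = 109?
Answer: 1449163415/827999521 ≈ 1.7502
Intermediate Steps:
z(H, g) = g/19 (z(H, g) = g*(1/19) = g/19)
h(R, o) = -19/10057 (h(R, o) = 1/(-529 + (1/19)*(-6)) = 1/(-529 - 6/19) = 1/(-10057/19) = -19/10057)
(-24977 - 407308)/(h(490, T) - 246992) = (-24977 - 407308)/(-19/10057 - 246992) = -432285/(-2483998563/10057) = -432285*(-10057/2483998563) = 1449163415/827999521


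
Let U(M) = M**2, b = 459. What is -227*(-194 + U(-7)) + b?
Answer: 33374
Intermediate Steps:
-227*(-194 + U(-7)) + b = -227*(-194 + (-7)**2) + 459 = -227*(-194 + 49) + 459 = -227*(-145) + 459 = 32915 + 459 = 33374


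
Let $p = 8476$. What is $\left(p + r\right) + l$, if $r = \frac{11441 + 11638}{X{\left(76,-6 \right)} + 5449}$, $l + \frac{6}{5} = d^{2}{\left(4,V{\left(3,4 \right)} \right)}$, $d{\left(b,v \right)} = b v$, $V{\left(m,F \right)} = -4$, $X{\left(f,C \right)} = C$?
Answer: $\frac{237724117}{27215} \approx 8735.0$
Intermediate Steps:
$l = \frac{1274}{5}$ ($l = - \frac{6}{5} + \left(4 \left(-4\right)\right)^{2} = - \frac{6}{5} + \left(-16\right)^{2} = - \frac{6}{5} + 256 = \frac{1274}{5} \approx 254.8$)
$r = \frac{23079}{5443}$ ($r = \frac{11441 + 11638}{-6 + 5449} = \frac{23079}{5443} \approx 4.2401$)
$\left(p + r\right) + l = \left(8476 + \frac{23079}{5443}\right) + \frac{1274}{5} = \frac{46157947}{5443} + \frac{1274}{5} = \frac{237724117}{27215}$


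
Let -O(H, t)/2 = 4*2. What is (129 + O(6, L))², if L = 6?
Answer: 12769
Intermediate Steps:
O(H, t) = -16 (O(H, t) = -8*2 = -2*8 = -16)
(129 + O(6, L))² = (129 - 16)² = 113² = 12769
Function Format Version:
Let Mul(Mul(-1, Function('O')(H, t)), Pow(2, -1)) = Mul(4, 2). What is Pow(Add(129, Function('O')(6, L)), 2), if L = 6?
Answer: 12769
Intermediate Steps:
Function('O')(H, t) = -16 (Function('O')(H, t) = Mul(-2, Mul(4, 2)) = Mul(-2, 8) = -16)
Pow(Add(129, Function('O')(6, L)), 2) = Pow(Add(129, -16), 2) = Pow(113, 2) = 12769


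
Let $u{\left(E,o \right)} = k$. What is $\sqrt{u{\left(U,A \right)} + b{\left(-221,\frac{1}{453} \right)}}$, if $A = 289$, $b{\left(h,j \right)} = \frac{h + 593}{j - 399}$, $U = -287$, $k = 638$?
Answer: $\frac{2 \sqrt{1300777359017}}{90373} \approx 25.24$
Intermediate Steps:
$b{\left(h,j \right)} = \frac{593 + h}{-399 + j}$
$u{\left(E,o \right)} = 638$
$\sqrt{u{\left(U,A \right)} + b{\left(-221,\frac{1}{453} \right)}} = \sqrt{638 + \frac{593 - 221}{-399 + \frac{1}{453}}} = \sqrt{638 + \frac{1}{-399 + \frac{1}{453}} \cdot 372} = \sqrt{638 + \frac{1}{- \frac{180746}{453}} \cdot 372} = \sqrt{638 - \frac{84258}{90373}} = \sqrt{\frac{57573716}{90373}} = \frac{2 \sqrt{1300777359017}}{90373}$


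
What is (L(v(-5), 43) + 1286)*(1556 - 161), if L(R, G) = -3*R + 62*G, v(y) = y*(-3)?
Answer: 5450265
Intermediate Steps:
v(y) = -3*y
(L(v(-5), 43) + 1286)*(1556 - 161) = ((-(-9)*(-5) + 62*43) + 1286)*(1556 - 161) = ((-3*15 + 2666) + 1286)*1395 = ((-45 + 2666) + 1286)*1395 = (2621 + 1286)*1395 = 3907*1395 = 5450265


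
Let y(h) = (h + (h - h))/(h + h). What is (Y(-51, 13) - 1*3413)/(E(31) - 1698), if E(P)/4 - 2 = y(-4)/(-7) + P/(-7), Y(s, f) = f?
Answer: 850/427 ≈ 1.9906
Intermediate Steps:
y(h) = ½ (y(h) = (h + 0)/((2*h)) = h*(1/(2*h)) = ½)
E(P) = 54/7 - 4*P/7 (E(P) = 8 + 4*((½)/(-7) + P/(-7)) = 8 + 4*((½)*(-⅐) + P*(-⅐)) = 8 + 4*(-1/14 - P/7) = 8 + (-2/7 - 4*P/7) = 54/7 - 4*P/7)
(Y(-51, 13) - 1*3413)/(E(31) - 1698) = (13 - 1*3413)/((54/7 - 4/7*31) - 1698) = (13 - 3413)/((54/7 - 124/7) - 1698) = -3400/(-10 - 1698) = -3400/(-1708) = -3400*(-1/1708) = 850/427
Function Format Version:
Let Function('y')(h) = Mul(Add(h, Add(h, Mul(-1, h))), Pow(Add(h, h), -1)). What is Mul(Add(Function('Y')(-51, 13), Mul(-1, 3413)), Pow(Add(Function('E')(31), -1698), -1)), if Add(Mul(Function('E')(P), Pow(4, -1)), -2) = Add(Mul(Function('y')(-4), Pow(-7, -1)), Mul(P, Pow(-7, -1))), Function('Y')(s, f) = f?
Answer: Rational(850, 427) ≈ 1.9906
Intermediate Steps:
Function('y')(h) = Rational(1, 2) (Function('y')(h) = Mul(Add(h, 0), Pow(Mul(2, h), -1)) = Mul(h, Mul(Rational(1, 2), Pow(h, -1))) = Rational(1, 2))
Function('E')(P) = Add(Rational(54, 7), Mul(Rational(-4, 7), P)) (Function('E')(P) = Add(8, Mul(4, Add(Mul(Rational(1, 2), Pow(-7, -1)), Mul(P, Pow(-7, -1))))) = Add(8, Mul(4, Add(Mul(Rational(1, 2), Rational(-1, 7)), Mul(P, Rational(-1, 7))))) = Add(8, Mul(4, Add(Rational(-1, 14), Mul(Rational(-1, 7), P)))) = Add(8, Add(Rational(-2, 7), Mul(Rational(-4, 7), P))) = Add(Rational(54, 7), Mul(Rational(-4, 7), P)))
Mul(Add(Function('Y')(-51, 13), Mul(-1, 3413)), Pow(Add(Function('E')(31), -1698), -1)) = Mul(Add(13, Mul(-1, 3413)), Pow(Add(Add(Rational(54, 7), Mul(Rational(-4, 7), 31)), -1698), -1)) = Mul(Add(13, -3413), Pow(Add(Add(Rational(54, 7), Rational(-124, 7)), -1698), -1)) = Mul(-3400, Pow(Add(-10, -1698), -1)) = Mul(-3400, Pow(-1708, -1)) = Mul(-3400, Rational(-1, 1708)) = Rational(850, 427)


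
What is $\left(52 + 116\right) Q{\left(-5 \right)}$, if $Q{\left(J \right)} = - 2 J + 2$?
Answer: $2016$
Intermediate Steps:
$Q{\left(J \right)} = 2 - 2 J$
$\left(52 + 116\right) Q{\left(-5 \right)} = \left(52 + 116\right) \left(2 - -10\right) = 168 \left(2 + 10\right) = 168 \cdot 12 = 2016$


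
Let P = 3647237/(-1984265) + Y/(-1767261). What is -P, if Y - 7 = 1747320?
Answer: 9912779517512/3506714148165 ≈ 2.8268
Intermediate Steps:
Y = 1747327 (Y = 7 + 1747320 = 1747327)
P = -9912779517512/3506714148165 (P = 3647237/(-1984265) + 1747327/(-1767261) = 3647237*(-1/1984265) + 1747327*(-1/1767261) = -3647237/1984265 - 1747327/1767261 = -9912779517512/3506714148165 ≈ -2.8268)
-P = -1*(-9912779517512/3506714148165) = 9912779517512/3506714148165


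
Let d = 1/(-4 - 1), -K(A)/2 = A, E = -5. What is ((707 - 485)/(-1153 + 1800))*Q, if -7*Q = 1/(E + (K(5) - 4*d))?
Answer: 1110/321559 ≈ 0.0034519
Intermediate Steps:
K(A) = -2*A
d = -⅕ (d = 1/(-5) = -⅕ ≈ -0.20000)
Q = 5/497 (Q = -1/(7*(-5 + (-2*5 - 4*(-⅕)))) = -1/(7*(-5 + (-10 + ⅘))) = -1/(7*(-5 - 46/5)) = -1/(7*(-71/5)) = -⅐*(-5/71) = 5/497 ≈ 0.010060)
((707 - 485)/(-1153 + 1800))*Q = ((707 - 485)/(-1153 + 1800))*(5/497) = (222/647)*(5/497) = 1110/321559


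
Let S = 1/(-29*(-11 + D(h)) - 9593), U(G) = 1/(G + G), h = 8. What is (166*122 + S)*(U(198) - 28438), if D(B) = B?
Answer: -722667741268139/1254792 ≈ -5.7593e+8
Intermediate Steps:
U(G) = 1/(2*G)
S = -1/9506 (S = 1/(-29*(-11 + 8) - 9593) = 1/(-29*(-3) - 9593) = 1/(87 - 9593) = 1/(-9506) = -1/9506 ≈ -0.00010520)
(166*122 + S)*(U(198) - 28438) = (166*122 - 1/9506)*((1/2)/198 - 28438) = (20252 - 1/9506)*((1/2)*(1/198) - 28438) = 192515511*(1/396 - 28438)/9506 = (192515511/9506)*(-11261447/396) = -722667741268139/1254792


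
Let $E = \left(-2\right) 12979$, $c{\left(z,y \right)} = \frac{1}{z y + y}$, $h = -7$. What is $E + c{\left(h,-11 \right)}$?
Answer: $- \frac{1713227}{66} \approx -25958.0$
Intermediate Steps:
$c{\left(z,y \right)} = \frac{1}{y + y z}$ ($c{\left(z,y \right)} = \frac{1}{y z + y} = \frac{1}{y + y z}$)
$E = -25958$
$E + c{\left(h,-11 \right)} = -25958 + \frac{1}{\left(-11\right) \left(1 - 7\right)} = -25958 - \frac{1}{11 \left(-6\right)} = -25958 - - \frac{1}{66} = -25958 + \frac{1}{66} = - \frac{1713227}{66}$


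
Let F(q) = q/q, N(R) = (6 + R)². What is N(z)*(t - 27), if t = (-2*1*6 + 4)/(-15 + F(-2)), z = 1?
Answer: -1295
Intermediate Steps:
F(q) = 1
t = 4/7 (t = (-2*1*6 + 4)/(-15 + 1) = (-2*6 + 4)/(-14) = (-12 + 4)*(-1/14) = -8*(-1/14) = 4/7 ≈ 0.57143)
N(z)*(t - 27) = (6 + 1)²*(4/7 - 27) = 7²*(-185/7) = 49*(-185/7) = -1295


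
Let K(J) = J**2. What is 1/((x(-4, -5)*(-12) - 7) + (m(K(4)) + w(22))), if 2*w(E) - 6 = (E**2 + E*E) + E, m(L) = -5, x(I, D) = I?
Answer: 1/534 ≈ 0.0018727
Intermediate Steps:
w(E) = 3 + E**2 + E/2 (w(E) = 3 + ((E**2 + E*E) + E)/2 = 3 + ((E**2 + E**2) + E)/2 = 3 + (2*E**2 + E)/2 = 3 + (E + 2*E**2)/2 = 3 + (E**2 + E/2) = 3 + E**2 + E/2)
1/((x(-4, -5)*(-12) - 7) + (m(K(4)) + w(22))) = 1/((-4*(-12) - 7) + (-5 + (3 + 22**2 + (1/2)*22))) = 1/((48 - 7) + (-5 + (3 + 484 + 11))) = 1/(41 + (-5 + 498)) = 1/(41 + 493) = 1/534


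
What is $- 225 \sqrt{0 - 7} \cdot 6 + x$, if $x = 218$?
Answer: $218 - 1350 i \sqrt{7} \approx 218.0 - 3571.8 i$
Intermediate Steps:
$- 225 \sqrt{0 - 7} \cdot 6 + x = - 225 \sqrt{0 - 7} \cdot 6 + 218 = - 225 \sqrt{-7} \cdot 6 + 218 = - 225 i \sqrt{7} \cdot 6 + 218 = - 225 \cdot 6 i \sqrt{7} + 218 = - 1350 i \sqrt{7} + 218 = 218 - 1350 i \sqrt{7}$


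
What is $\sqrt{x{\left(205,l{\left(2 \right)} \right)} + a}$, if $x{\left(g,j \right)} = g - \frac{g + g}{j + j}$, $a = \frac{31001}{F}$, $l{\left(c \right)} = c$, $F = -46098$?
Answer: $\frac{\sqrt{6010723342}}{7683} \approx 10.091$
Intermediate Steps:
$a = - \frac{31001}{46098}$ ($a = \frac{31001}{-46098} = 31001 \left(- \frac{1}{46098}\right) = - \frac{31001}{46098} \approx -0.6725$)
$x{\left(g,j \right)} = g - \frac{g}{j}$ ($x{\left(g,j \right)} = g - \frac{2 g}{2 j} = g - 2 g \frac{1}{2 j} = g - \frac{g}{j}$)
$\sqrt{x{\left(205,l{\left(2 \right)} \right)} + a} = \sqrt{\left(205 - \frac{205}{2}\right) - \frac{31001}{46098}} = \sqrt{\frac{205}{2} - \frac{31001}{46098}} = \sqrt{\frac{2347022}{23049}} = \frac{\sqrt{6010723342}}{7683}$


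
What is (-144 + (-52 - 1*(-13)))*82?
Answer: -15006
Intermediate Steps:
(-144 + (-52 - 1*(-13)))*82 = (-144 + (-52 + 13))*82 = (-144 - 39)*82 = -183*82 = -15006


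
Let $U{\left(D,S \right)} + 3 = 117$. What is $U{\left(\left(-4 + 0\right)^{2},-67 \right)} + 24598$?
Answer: $24712$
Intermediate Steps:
$U{\left(D,S \right)} = 114$ ($U{\left(D,S \right)} = -3 + 117 = 114$)
$U{\left(\left(-4 + 0\right)^{2},-67 \right)} + 24598 = 114 + 24598 = 24712$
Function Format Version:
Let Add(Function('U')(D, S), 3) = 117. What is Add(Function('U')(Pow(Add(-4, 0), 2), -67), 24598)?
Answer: 24712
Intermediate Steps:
Function('U')(D, S) = 114 (Function('U')(D, S) = Add(-3, 117) = 114)
Add(Function('U')(Pow(Add(-4, 0), 2), -67), 24598) = Add(114, 24598) = 24712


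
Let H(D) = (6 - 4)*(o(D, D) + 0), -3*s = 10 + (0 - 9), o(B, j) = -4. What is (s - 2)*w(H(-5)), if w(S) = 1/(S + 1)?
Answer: ⅓ ≈ 0.33333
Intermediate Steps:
s = -⅓ (s = -(10 + (0 - 9))/3 = -(10 - 9)/3 = -⅓*1 = -⅓ ≈ -0.33333)
H(D) = -8 (H(D) = (6 - 4)*(-4 + 0) = 2*(-4) = -8)
w(S) = 1/(1 + S)
(s - 2)*w(H(-5)) = (-⅓ - 2)/(1 - 8) = -7/3/(-7) = -7/3*(-⅐) = ⅓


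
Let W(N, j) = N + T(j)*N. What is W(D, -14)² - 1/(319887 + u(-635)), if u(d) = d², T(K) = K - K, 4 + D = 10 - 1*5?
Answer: 723111/723112 ≈ 1.0000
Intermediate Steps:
D = 1 (D = -4 + (10 - 1*5) = -4 + (10 - 5) = -4 + 5 = 1)
T(K) = 0
W(N, j) = N (W(N, j) = N + 0*N = N + 0 = N)
W(D, -14)² - 1/(319887 + u(-635)) = 1² - 1/(319887 + (-635)²) = 1 - 1/(319887 + 403225) = 1 - 1/723112 = 723111/723112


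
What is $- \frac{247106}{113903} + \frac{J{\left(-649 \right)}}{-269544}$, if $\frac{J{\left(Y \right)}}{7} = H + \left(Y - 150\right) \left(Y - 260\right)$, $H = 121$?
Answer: $- \frac{161447370479}{7675467558} \approx -21.034$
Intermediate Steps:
$J{\left(Y \right)} = 847 + 7 \left(-260 + Y\right) \left(-150 + Y\right)$ ($J{\left(Y \right)} = 7 \left(121 + \left(Y - 150\right) \left(Y - 260\right)\right) = 7 \left(121 + \left(-150 + Y\right) \left(-260 + Y\right)\right) = 7 \left(121 + \left(-260 + Y\right) \left(-150 + Y\right)\right) = 847 + 7 \left(-260 + Y\right) \left(-150 + Y\right)$)
$- \frac{247106}{113903} + \frac{J{\left(-649 \right)}}{-269544} = - \frac{247106}{113903} + \frac{273847 - -1862630 + 7 \left(-649\right)^{2}}{-269544} = \left(-247106\right) \frac{1}{113903} + \left(273847 + 1862630 + 7 \cdot 421201\right) \left(- \frac{1}{269544}\right) = - \frac{247106}{113903} + \left(273847 + 1862630 + 2948407\right) \left(- \frac{1}{269544}\right) = - \frac{247106}{113903} + 5084884 \left(- \frac{1}{269544}\right) = - \frac{247106}{113903} - \frac{1271221}{67386} = - \frac{161447370479}{7675467558}$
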